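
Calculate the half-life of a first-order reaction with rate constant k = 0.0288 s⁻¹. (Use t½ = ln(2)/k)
24.07 s

t½ = ln(2)/k = 0.6931/0.0288 = 24.07 s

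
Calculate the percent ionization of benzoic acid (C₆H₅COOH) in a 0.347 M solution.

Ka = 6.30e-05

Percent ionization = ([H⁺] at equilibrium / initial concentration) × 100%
Percent ionization = 1.34%

Let x = [H⁺]. Ka = x²/(C - x) ⇒ x² + (6.30e-05)x - (6.30e-05)(0.347) = 0. x = 4.6442e-03. Percent = (4.6442e-03/0.347) × 100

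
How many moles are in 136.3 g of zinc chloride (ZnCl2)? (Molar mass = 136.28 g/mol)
Moles = 136.3 g ÷ 136.28 g/mol = 1 mol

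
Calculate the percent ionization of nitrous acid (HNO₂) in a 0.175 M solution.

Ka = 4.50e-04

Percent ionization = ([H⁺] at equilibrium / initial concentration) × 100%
Percent ionization = 4.94%

Let x = [H⁺]. Ka = x²/(C - x) ⇒ x² + (4.50e-04)x - (4.50e-04)(0.175) = 0. x = 8.6520e-03. Percent = (8.6520e-03/0.175) × 100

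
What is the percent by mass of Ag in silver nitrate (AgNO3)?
Mass of Ag in formula = 107.87 × 1 = 107.87 g/mol
Molar mass = 169.88 g/mol
% Ag = (107.87/169.88) × 100% = 63.50%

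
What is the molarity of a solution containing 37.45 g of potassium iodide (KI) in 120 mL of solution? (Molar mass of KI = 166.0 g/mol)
Moles of KI = 37.45 g ÷ 166.0 g/mol = 0.225602 mol
Volume = 120 mL = 0.12 L
Molarity = 0.225602 mol ÷ 0.12 L = 1.88 M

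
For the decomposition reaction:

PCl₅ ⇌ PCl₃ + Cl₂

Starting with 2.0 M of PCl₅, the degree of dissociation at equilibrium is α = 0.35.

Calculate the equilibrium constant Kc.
K_c = 0.3769

x = α·[A]₀ = 0.35 × 2.0 = 0.7 M dissociated.
At eq: [PCl₅] = 2.0 − 0.7 = 1.3 M; [PCl₃] = [Cl₂] = x = 0.7 M.
Kc = [PCl₃][Cl₂]/[PCl₅] = (0.7)²/1.3 = 0.3769.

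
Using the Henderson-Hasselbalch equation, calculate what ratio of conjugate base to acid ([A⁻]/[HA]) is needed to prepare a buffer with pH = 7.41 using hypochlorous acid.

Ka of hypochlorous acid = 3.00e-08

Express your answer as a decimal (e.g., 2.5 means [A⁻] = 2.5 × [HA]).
[A⁻]/[HA] = 0.771

pKa = −log(3.00e-08) = 7.5229. pH = pKa + log([A⁻]/[HA]). 7.41 = 7.5229 + log(ratio). log(ratio) = 7.41 − 7.5229 = -0.1129. ratio = 10^(-0.1129) = 0.771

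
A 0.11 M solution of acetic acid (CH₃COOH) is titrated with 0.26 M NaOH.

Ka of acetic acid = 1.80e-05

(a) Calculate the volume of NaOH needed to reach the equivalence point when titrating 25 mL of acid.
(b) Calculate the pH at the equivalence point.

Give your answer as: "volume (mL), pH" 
V = 10.6 mL, pH = 8.82

(a) At equivalence: moles acid = moles base.
moles acid = 0.11 × 0.025 = 0.00275 mol; V_NaOH = 0.00275/0.26 = 0.01058 L = 10.6 mL.
(b) At equivalence, all acid → conjugate base A⁻ at [A⁻] = 0.00275/0.03558 = 0.0773 M.
Kb = Kw/Ka = 1.0e-14/1.80e-05 = 5.556e-10; [OH⁻] = √(Kb·[A⁻]) = 6.553e-06; pOH = 5.18; pH = 14 − pOH = 8.82.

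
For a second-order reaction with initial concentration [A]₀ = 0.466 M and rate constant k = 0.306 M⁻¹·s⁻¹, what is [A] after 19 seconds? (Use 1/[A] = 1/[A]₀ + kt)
0.1256 M

1/[A] = 1/[A]₀ + k·t = 1/0.466 + (0.306)·(19) = 2.1459 + 5.8140 = 7.9599
[A] = 1/7.9599 = 0.1256 M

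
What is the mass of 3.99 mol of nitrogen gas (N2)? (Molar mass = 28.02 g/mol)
Mass = 3.99 mol × 28.02 g/mol = 111.8 g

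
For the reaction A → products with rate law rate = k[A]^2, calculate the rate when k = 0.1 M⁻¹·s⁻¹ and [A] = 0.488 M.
0.02381 M/s

rate = k·[A]^2 = 0.1·(0.488)^2 = 0.1·0.238144 = 0.02381 M/s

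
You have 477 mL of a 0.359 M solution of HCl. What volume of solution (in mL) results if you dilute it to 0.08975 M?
Using M₁V₁ = M₂V₂:
0.359 × 477 = 0.08975 × V₂
V₂ = (0.359 × 477) / 0.08975 = 1908 mL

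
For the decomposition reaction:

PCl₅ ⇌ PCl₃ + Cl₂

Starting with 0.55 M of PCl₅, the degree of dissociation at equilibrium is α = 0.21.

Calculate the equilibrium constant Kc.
K_c = 0.0307

x = α·[A]₀ = 0.21 × 0.55 = 0.1155 M dissociated.
At eq: [PCl₅] = 0.55 − 0.1155 = 0.4345 M; [PCl₃] = [Cl₂] = x = 0.1155 M.
Kc = [PCl₃][Cl₂]/[PCl₅] = (0.1155)²/0.4345 = 0.0307.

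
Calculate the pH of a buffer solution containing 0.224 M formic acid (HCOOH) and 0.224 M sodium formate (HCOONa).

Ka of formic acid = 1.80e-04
pH = 3.74

pKa = -log(1.80e-04) = 3.74. pH = pKa + log([A⁻]/[HA]) = 3.74 + log(0.224/0.224)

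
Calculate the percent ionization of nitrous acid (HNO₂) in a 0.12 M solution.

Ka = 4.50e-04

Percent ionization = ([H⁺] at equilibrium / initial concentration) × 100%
Percent ionization = 5.94%

Let x = [H⁺]. Ka = x²/(C - x) ⇒ x² + (4.50e-04)x - (4.50e-04)(0.12) = 0. x = 7.1269e-03. Percent = (7.1269e-03/0.12) × 100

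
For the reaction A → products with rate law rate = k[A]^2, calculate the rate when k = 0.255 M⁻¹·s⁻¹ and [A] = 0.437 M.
0.0487 M/s

rate = k·[A]^2 = 0.255·(0.437)^2 = 0.255·0.190969 = 0.0487 M/s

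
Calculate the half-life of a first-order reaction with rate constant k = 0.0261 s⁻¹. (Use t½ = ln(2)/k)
26.56 s

t½ = ln(2)/k = 0.6931/0.0261 = 26.56 s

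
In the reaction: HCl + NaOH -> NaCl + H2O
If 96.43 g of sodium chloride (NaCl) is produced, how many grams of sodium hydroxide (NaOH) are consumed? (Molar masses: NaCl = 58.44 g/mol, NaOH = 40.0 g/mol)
Moles of NaCl = 96.43 g ÷ 58.44 g/mol = 1.65007 mol
Mole ratio: 1 mol NaOH / 1 mol NaCl
Moles of NaOH = 1.65007 × (1/1) = 1.65007 mol
Mass of NaOH = 1.65007 mol × 40.0 g/mol = 66 g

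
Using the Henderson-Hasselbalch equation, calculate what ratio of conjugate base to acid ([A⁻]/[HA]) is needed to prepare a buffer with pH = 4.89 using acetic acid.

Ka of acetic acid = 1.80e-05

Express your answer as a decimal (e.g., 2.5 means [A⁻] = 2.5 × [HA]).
[A⁻]/[HA] = 1.397

pKa = −log(1.80e-05) = 4.7447. pH = pKa + log([A⁻]/[HA]). 4.89 = 4.7447 + log(ratio). log(ratio) = 4.89 − 4.7447 = 0.1453. ratio = 10^(0.1453) = 1.397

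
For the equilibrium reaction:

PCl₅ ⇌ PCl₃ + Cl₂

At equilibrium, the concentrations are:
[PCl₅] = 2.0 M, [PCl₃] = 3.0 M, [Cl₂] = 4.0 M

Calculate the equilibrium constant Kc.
K_c = 6.0000

Kc = ([PCl₃] × [Cl₂]) / ([PCl₅])
   = ((3.0)·(4.0)) / ((2.0))
   = 12 / 2 = 6.0000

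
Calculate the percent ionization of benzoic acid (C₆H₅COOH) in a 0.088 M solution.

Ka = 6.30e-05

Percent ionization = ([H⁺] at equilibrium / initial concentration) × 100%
Percent ionization = 2.64%

Let x = [H⁺]. Ka = x²/(C - x) ⇒ x² + (6.30e-05)x - (6.30e-05)(0.088) = 0. x = 2.3233e-03. Percent = (2.3233e-03/0.088) × 100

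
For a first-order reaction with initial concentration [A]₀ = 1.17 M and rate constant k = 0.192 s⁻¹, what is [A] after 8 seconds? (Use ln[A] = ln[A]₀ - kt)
0.2518 M

ln[A] = ln[A]₀ - k·t = ln(1.17) - (0.192)·(8) = 0.1570 - 1.5360 = -1.3790
[A] = e^(-1.3790) = 0.2518 M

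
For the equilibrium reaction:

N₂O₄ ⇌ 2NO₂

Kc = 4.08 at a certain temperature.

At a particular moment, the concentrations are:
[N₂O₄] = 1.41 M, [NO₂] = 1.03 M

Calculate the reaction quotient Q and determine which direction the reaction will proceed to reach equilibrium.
Q = 0.752, Q < K, reaction proceeds forward (toward products)

Q = ([NO₂]^2) / ([N₂O₄])
  = ((1.03)^2) / ((1.41)) = 1.0609/1.41 = 0.7524
Since Q = 0.7524 < Kc = 4.08, the reaction proceeds forward (toward products) to reach equilibrium.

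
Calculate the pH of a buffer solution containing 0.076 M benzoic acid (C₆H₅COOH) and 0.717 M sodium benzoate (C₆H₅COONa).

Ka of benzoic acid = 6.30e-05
pH = 5.18

pKa = -log(6.30e-05) = 4.20. pH = pKa + log([A⁻]/[HA]) = 4.20 + log(0.717/0.076)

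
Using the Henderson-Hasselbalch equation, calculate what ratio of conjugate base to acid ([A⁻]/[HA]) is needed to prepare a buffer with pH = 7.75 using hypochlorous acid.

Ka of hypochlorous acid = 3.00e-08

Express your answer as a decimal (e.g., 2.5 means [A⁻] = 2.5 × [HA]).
[A⁻]/[HA] = 1.687

pKa = −log(3.00e-08) = 7.5229. pH = pKa + log([A⁻]/[HA]). 7.75 = 7.5229 + log(ratio). log(ratio) = 7.75 − 7.5229 = 0.2271. ratio = 10^(0.2271) = 1.687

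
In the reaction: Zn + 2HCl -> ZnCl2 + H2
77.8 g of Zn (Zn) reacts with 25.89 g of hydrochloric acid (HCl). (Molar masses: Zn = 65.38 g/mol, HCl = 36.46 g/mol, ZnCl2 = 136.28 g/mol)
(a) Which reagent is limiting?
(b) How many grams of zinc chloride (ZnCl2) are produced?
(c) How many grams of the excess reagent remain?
(a) HCl, (b) 48.39 g, (c) 54.59 g

Moles of Zn = 77.8 g ÷ 65.38 g/mol = 1.18997 mol
Moles of HCl = 25.89 g ÷ 36.46 g/mol = 0.710093 mol
Moles ÷ coefficient: Zn: 1.18997/1 = 1.19, HCl: 0.710093/2 = 0.355
(a) HCl has the smaller value, so HCl is the limiting reagent.
(b) Moles of ZnCl2 = 0.710093 mol HCl × (1/2) = 0.355047 mol; mass = 0.355047 mol × 136.28 g/mol = 48.39 g
(c) Zn consumed = 0.710093 × (1/2) = 0.355047 mol; remaining = 1.18997 − 0.355047 = 0.83492 mol; mass = 0.83492 mol × 65.38 g/mol = 54.59 g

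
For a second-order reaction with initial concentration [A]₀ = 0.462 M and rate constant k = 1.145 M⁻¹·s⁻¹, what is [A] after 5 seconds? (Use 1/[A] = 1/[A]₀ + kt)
0.1268 M

1/[A] = 1/[A]₀ + k·t = 1/0.462 + (1.145)·(5) = 2.1645 + 5.7250 = 7.8895
[A] = 1/7.8895 = 0.1268 M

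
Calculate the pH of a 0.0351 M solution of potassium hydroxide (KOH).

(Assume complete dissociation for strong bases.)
pH = 12.55

[OH⁻] = 0.0351 M for strong base. pOH = -log[OH⁻] = 1.45, pH = 14 - pOH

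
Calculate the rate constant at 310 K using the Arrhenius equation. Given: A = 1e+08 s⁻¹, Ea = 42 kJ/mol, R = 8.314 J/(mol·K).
8.37e+00 s⁻¹

k = A·exp(-Ea/(R·T)) = 1e+08·exp(-42000/(8.314·310)) = 1e+08·exp(-16.2959) = 1e+08·8.3713e-08 = 8.37e+00 s⁻¹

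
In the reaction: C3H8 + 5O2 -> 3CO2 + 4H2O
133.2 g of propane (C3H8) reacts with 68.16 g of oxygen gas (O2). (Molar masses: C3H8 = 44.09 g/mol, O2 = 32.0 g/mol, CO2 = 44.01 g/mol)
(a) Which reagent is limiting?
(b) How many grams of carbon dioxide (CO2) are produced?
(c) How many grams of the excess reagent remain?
(a) O2, (b) 56.24 g, (c) 114.4 g

Moles of C3H8 = 133.2 g ÷ 44.09 g/mol = 3.02109 mol
Moles of O2 = 68.16 g ÷ 32.0 g/mol = 2.13 mol
Moles ÷ coefficient: C3H8: 3.02109/1 = 3.021, O2: 2.13/5 = 0.426
(a) O2 has the smaller value, so O2 is the limiting reagent.
(b) Moles of CO2 = 2.13 mol O2 × (3/5) = 1.278 mol; mass = 1.278 mol × 44.01 g/mol = 56.24 g
(c) C3H8 consumed = 2.13 × (1/5) = 0.426 mol; remaining = 3.02109 − 0.426 = 2.59509 mol; mass = 2.59509 mol × 44.09 g/mol = 114.4 g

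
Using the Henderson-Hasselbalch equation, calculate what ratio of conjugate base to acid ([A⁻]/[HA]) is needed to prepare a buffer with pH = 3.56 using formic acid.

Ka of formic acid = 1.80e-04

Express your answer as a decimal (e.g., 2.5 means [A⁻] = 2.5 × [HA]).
[A⁻]/[HA] = 0.654

pKa = −log(1.80e-04) = 3.7447. pH = pKa + log([A⁻]/[HA]). 3.56 = 3.7447 + log(ratio). log(ratio) = 3.56 − 3.7447 = -0.1847. ratio = 10^(-0.1847) = 0.654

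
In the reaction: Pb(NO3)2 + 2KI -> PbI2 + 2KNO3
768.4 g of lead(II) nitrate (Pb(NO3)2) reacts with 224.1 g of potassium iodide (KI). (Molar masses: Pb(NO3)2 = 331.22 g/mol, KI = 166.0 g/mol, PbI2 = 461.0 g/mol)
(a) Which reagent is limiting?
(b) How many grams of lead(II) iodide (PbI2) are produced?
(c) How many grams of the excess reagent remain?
(a) KI, (b) 311.2 g, (c) 544.8 g

Moles of Pb(NO3)2 = 768.4 g ÷ 331.22 g/mol = 2.31991 mol
Moles of KI = 224.1 g ÷ 166.0 g/mol = 1.35 mol
Moles ÷ coefficient: Pb(NO3)2: 2.31991/1 = 2.32, KI: 1.35/2 = 0.675
(a) KI has the smaller value, so KI is the limiting reagent.
(b) Moles of PbI2 = 1.35 mol KI × (1/2) = 0.675 mol; mass = 0.675 mol × 461.0 g/mol = 311.2 g
(c) Pb(NO3)2 consumed = 1.35 × (1/2) = 0.675 mol; remaining = 2.31991 − 0.675 = 1.64491 mol; mass = 1.64491 mol × 331.22 g/mol = 544.8 g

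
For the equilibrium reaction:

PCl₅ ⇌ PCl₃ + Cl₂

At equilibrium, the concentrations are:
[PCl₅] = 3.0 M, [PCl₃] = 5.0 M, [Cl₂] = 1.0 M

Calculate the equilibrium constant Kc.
K_c = 1.6667

Kc = ([PCl₃] × [Cl₂]) / ([PCl₅])
   = ((5.0)·(1.0)) / ((3.0))
   = 5 / 3 = 1.6667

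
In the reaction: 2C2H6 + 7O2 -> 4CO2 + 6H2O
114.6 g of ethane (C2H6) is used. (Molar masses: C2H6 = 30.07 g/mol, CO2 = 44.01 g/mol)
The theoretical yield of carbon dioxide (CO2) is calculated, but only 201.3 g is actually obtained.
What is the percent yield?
Moles of C2H6 = 114.6 g ÷ 30.07 g/mol = 3.81111 mol
Mole ratio: 4 mol CO2 / 2 mol C2H6
Moles of CO2 = 3.81111 × (4/2) = 7.62221 mol
Theoretical yield = 7.62221 mol × 44.01 g/mol = 335.45 g
Actual yield = 201.3 g
Percent yield = (201.3 / 335.45) × 100% = 60.0%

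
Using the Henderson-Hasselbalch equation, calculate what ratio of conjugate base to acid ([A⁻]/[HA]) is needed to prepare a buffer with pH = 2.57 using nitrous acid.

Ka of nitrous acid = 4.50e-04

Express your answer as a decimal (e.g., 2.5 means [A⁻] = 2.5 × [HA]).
[A⁻]/[HA] = 0.167

pKa = −log(4.50e-04) = 3.3468. pH = pKa + log([A⁻]/[HA]). 2.57 = 3.3468 + log(ratio). log(ratio) = 2.57 − 3.3468 = -0.7768. ratio = 10^(-0.7768) = 0.167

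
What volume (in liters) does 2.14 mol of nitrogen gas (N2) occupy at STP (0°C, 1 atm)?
At STP, 1 mol of gas occupies 22.4 L
Volume = 2.14 mol × 22.4 L/mol = 47.94 L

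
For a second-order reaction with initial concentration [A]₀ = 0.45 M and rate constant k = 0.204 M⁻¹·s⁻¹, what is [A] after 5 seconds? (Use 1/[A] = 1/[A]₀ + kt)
0.3084 M

1/[A] = 1/[A]₀ + k·t = 1/0.45 + (0.204)·(5) = 2.2222 + 1.0200 = 3.2422
[A] = 1/3.2422 = 0.3084 M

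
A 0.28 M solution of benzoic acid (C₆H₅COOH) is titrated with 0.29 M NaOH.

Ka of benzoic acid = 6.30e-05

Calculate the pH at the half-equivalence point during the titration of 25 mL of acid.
pH = pKa = 4.20

At the half-equivalence point, [HA] = [A⁻], so by Henderson–Hasselbalch pH = pKa + log(1) = pKa.
pKa = −log(6.30e-05) = 4.20.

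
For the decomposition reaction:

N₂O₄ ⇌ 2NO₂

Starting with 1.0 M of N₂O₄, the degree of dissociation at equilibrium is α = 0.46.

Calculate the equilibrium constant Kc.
K_c = 1.5674

x = α·[A]₀ = 0.46 × 1.0 = 0.46 M dissociated.
At eq: [N₂O₄] = 1.0 − 0.46 = 0.54 M; [NO₂] = 2x = 0.92 M.
Kc = [NO₂]²/[N₂O₄] = (0.92)²/0.54 = 1.567.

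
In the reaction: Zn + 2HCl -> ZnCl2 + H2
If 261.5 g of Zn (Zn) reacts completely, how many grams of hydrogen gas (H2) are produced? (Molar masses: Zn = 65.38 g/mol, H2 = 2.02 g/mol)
Moles of Zn = 261.5 g ÷ 65.38 g/mol = 3.99969 mol
Mole ratio: 1 mol H2 / 1 mol Zn
Moles of H2 = 3.99969 × (1/1) = 3.99969 mol
Mass of H2 = 3.99969 mol × 2.02 g/mol = 8.079 g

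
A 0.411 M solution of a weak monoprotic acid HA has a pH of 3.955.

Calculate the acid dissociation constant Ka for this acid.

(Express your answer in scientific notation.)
K_a = 2.99e-08

[H⁺] = 10^(−pH) = 10^(−3.955) = 1.109e-04 M. For HA ⇌ H⁺ + A⁻, Ka = x²/(C − x) = (1.109e-04)²/(0.411 − 1.109e-04) = 2.99e-08.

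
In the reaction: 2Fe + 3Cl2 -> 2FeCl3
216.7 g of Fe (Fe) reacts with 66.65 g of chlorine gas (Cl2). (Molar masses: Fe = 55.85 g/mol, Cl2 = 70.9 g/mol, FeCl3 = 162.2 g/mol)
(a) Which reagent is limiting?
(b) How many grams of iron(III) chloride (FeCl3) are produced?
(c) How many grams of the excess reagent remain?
(a) Cl2, (b) 101.7 g, (c) 181.7 g

Moles of Fe = 216.7 g ÷ 55.85 g/mol = 3.88004 mol
Moles of Cl2 = 66.65 g ÷ 70.9 g/mol = 0.940056 mol
Moles ÷ coefficient: Fe: 3.88004/2 = 1.94, Cl2: 0.940056/3 = 0.3134
(a) Cl2 has the smaller value, so Cl2 is the limiting reagent.
(b) Moles of FeCl3 = 0.940056 mol Cl2 × (2/3) = 0.626704 mol; mass = 0.626704 mol × 162.2 g/mol = 101.7 g
(c) Fe consumed = 0.940056 × (2/3) = 0.626704 mol; remaining = 3.88004 − 0.626704 = 3.25333 mol; mass = 3.25333 mol × 55.85 g/mol = 181.7 g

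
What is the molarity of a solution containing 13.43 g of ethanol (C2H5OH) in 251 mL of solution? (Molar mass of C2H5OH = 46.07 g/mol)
Moles of C2H5OH = 13.43 g ÷ 46.07 g/mol = 0.291513 mol
Volume = 251 mL = 0.251 L
Molarity = 0.291513 mol ÷ 0.251 L = 1.161 M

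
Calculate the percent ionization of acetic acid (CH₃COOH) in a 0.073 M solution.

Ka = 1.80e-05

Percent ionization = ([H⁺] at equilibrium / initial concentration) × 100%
Percent ionization = 1.56%

Let x = [H⁺]. Ka = x²/(C - x) ⇒ x² + (1.80e-05)x - (1.80e-05)(0.073) = 0. x = 1.1373e-03. Percent = (1.1373e-03/0.073) × 100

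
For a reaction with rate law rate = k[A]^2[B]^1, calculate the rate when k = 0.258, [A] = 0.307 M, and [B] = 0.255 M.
0.006201 M/s

rate = k·[A]^2·[B]^1 = 0.258·(0.307)^2·(0.255)^1 = 0.258·0.094249·0.255 = 0.006201 M/s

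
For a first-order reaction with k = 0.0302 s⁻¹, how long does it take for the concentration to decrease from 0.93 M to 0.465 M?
22.95 s

From ln[A] = ln[A]₀ - k·t: t = ln([A]₀/[A])/k = ln(0.93/0.465)/0.0302 = ln(2.0000)/0.0302 = 0.6931/0.0302 = 22.95 s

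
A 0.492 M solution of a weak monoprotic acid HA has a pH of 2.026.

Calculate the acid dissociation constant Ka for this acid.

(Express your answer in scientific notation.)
K_a = 1.84e-04

[H⁺] = 10^(−pH) = 10^(−2.026) = 9.419e-03 M. For HA ⇌ H⁺ + A⁻, Ka = x²/(C − x) = (9.419e-03)²/(0.492 − 9.419e-03) = 1.84e-04.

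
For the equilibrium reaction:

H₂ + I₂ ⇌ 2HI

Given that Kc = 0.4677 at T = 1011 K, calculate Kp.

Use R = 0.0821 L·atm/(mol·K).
K_p = 0.4677

Δn = (moles gaseous products) − (moles gaseous reactants) = 0
T = 1011 K; RT = 0.0821 × 1011 = 83.0031
Kp = Kc·(RT)^Δn = 0.4677 × (83.0031)^0 = 0.4677 × 1 = 0.4677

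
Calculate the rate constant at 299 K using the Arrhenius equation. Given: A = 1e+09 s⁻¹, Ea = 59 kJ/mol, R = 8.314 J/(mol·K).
4.93e-02 s⁻¹

k = A·exp(-Ea/(R·T)) = 1e+09·exp(-59000/(8.314·299)) = 1e+09·exp(-23.7340) = 1e+09·4.9256e-11 = 4.93e-02 s⁻¹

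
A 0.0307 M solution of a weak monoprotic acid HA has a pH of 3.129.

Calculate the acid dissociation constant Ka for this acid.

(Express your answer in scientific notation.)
K_a = 1.84e-05

[H⁺] = 10^(−pH) = 10^(−3.129) = 7.430e-04 M. For HA ⇌ H⁺ + A⁻, Ka = x²/(C − x) = (7.430e-04)²/(0.0307 − 7.430e-04) = 1.84e-05.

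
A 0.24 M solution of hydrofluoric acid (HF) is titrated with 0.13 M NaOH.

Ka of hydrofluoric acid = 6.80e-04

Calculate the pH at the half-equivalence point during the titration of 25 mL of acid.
pH = pKa = 3.17

At the half-equivalence point, [HA] = [A⁻], so by Henderson–Hasselbalch pH = pKa + log(1) = pKa.
pKa = −log(6.80e-04) = 3.17.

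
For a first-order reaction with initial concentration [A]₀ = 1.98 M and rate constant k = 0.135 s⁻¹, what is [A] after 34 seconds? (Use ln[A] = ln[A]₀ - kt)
0.0201 M

ln[A] = ln[A]₀ - k·t = ln(1.98) - (0.135)·(34) = 0.6831 - 4.5900 = -3.9069
[A] = e^(-3.9069) = 0.0201 M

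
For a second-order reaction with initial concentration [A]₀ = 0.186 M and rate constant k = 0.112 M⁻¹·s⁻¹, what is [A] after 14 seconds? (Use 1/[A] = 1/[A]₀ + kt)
0.1440 M

1/[A] = 1/[A]₀ + k·t = 1/0.186 + (0.112)·(14) = 5.3763 + 1.5680 = 6.9443
[A] = 1/6.9443 = 0.1440 M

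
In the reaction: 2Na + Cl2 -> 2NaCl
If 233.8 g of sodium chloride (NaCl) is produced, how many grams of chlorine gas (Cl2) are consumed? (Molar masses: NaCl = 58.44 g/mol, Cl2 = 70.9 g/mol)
Moles of NaCl = 233.8 g ÷ 58.44 g/mol = 4.00068 mol
Mole ratio: 1 mol Cl2 / 2 mol NaCl
Moles of Cl2 = 4.00068 × (1/2) = 2.00034 mol
Mass of Cl2 = 2.00034 mol × 70.9 g/mol = 141.8 g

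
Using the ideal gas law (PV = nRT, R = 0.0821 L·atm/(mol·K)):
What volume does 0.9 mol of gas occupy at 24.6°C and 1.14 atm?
T = 24.6°C + 273.15 = 297.75 K
V = nRT/P = (0.9 × 0.0821 × 297.75) / 1.14
V = 19.30 L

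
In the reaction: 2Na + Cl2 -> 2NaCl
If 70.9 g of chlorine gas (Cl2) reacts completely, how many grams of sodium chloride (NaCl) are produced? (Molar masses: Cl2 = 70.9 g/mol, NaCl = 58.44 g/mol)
Moles of Cl2 = 70.9 g ÷ 70.9 g/mol = 1 mol
Mole ratio: 2 mol NaCl / 1 mol Cl2
Moles of NaCl = 1 × (2/1) = 2 mol
Mass of NaCl = 2 mol × 58.44 g/mol = 116.9 g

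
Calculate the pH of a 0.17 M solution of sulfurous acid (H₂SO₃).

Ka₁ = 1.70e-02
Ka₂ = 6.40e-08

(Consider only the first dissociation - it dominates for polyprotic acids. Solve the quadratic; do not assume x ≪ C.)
pH = 1.34

x² + Ka₁·x − Ka₁·C = 0 with Ka₁ = 1.70e-02, C = 0.17.
x = (−Ka₁ + √(Ka₁² + 4·Ka₁·C))/2 = 4.5927e-02 M, so pH = 1.34.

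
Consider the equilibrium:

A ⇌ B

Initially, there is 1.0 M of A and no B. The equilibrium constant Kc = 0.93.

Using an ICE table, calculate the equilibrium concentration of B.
[B] = 0.482 M

ICE: [A] = 1.0 − x, [B] = x.
Kc = x/(1.0 − x) = 0.93 ⇒ x = 0.93·1.0/(1 + 0.93) = 0.93/1.93 = 0.4819.
[B] = x = 0.482 M.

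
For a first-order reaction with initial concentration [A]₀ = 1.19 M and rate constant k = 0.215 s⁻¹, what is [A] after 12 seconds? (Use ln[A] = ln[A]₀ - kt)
0.0902 M

ln[A] = ln[A]₀ - k·t = ln(1.19) - (0.215)·(12) = 0.1740 - 2.5800 = -2.4060
[A] = e^(-2.4060) = 0.0902 M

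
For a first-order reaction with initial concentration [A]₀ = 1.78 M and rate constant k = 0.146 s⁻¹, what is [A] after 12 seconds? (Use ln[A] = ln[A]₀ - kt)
0.3087 M

ln[A] = ln[A]₀ - k·t = ln(1.78) - (0.146)·(12) = 0.5766 - 1.7520 = -1.1754
[A] = e^(-1.1754) = 0.3087 M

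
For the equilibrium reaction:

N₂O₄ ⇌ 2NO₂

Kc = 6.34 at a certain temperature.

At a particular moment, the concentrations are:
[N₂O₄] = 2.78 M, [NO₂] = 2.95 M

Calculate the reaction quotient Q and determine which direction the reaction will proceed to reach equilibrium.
Q = 3.130, Q < K, reaction proceeds forward (toward products)

Q = ([NO₂]^2) / ([N₂O₄])
  = ((2.95)^2) / ((2.78)) = 8.7025/2.78 = 3.13
Since Q = 3.13 < Kc = 6.34, the reaction proceeds forward (toward products) to reach equilibrium.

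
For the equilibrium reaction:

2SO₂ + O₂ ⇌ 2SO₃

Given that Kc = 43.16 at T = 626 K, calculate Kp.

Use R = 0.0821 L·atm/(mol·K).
K_p = 0.8398

Δn = (moles gaseous products) − (moles gaseous reactants) = -1
T = 626 K; RT = 0.0821 × 626 = 51.3946
Kp = Kc·(RT)^Δn = 43.16 × (51.3946)^-1 = 43.16 × 0.0194573 = 0.8398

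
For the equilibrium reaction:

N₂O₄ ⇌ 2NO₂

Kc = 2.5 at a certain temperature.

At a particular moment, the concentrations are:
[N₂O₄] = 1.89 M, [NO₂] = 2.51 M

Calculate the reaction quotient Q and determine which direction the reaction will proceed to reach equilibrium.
Q = 3.333, Q > K, reaction proceeds reverse (toward reactants)

Q = ([NO₂]^2) / ([N₂O₄])
  = ((2.51)^2) / ((1.89)) = 6.3001/1.89 = 3.333
Since Q = 3.333 > Kc = 2.5, the reaction proceeds reverse (toward reactants) to reach equilibrium.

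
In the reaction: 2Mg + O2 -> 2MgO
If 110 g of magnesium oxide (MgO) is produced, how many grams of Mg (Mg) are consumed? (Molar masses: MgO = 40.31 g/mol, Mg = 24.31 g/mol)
Moles of MgO = 110 g ÷ 40.31 g/mol = 2.72885 mol
Mole ratio: 2 mol Mg / 2 mol MgO
Moles of Mg = 2.72885 × (2/2) = 2.72885 mol
Mass of Mg = 2.72885 mol × 24.31 g/mol = 66.34 g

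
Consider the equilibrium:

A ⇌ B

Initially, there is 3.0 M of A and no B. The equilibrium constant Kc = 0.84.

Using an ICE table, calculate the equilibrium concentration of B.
[B] = 1.370 M

ICE: [A] = 3.0 − x, [B] = x.
Kc = x/(3.0 − x) = 0.84 ⇒ x = 0.84·3.0/(1 + 0.84) = 2.52/1.84 = 1.37.
[B] = x = 1.370 M.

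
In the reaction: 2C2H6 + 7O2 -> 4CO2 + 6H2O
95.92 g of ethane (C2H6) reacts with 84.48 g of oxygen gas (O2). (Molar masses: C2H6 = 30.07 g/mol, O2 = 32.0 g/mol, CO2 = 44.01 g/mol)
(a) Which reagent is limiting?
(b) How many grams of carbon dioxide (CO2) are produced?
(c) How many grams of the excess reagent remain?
(a) O2, (b) 66.39 g, (c) 73.24 g

Moles of C2H6 = 95.92 g ÷ 30.07 g/mol = 3.18989 mol
Moles of O2 = 84.48 g ÷ 32.0 g/mol = 2.64 mol
Moles ÷ coefficient: C2H6: 3.18989/2 = 1.595, O2: 2.64/7 = 0.3771
(a) O2 has the smaller value, so O2 is the limiting reagent.
(b) Moles of CO2 = 2.64 mol O2 × (4/7) = 1.50857 mol; mass = 1.50857 mol × 44.01 g/mol = 66.39 g
(c) C2H6 consumed = 2.64 × (2/7) = 0.754286 mol; remaining = 3.18989 − 0.754286 = 2.4356 mol; mass = 2.4356 mol × 30.07 g/mol = 73.24 g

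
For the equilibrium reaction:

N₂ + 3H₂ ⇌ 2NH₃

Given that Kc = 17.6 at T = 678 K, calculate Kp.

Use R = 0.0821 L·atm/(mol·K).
K_p = 0.0057

Δn = (moles gaseous products) − (moles gaseous reactants) = -2
T = 678 K; RT = 0.0821 × 678 = 55.6638
Kp = Kc·(RT)^Δn = 17.6 × (55.6638)^-2 = 17.6 × 0.000322741 = 0.0057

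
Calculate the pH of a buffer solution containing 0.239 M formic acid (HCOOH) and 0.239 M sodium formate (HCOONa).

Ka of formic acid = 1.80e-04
pH = 3.74

pKa = -log(1.80e-04) = 3.74. pH = pKa + log([A⁻]/[HA]) = 3.74 + log(0.239/0.239)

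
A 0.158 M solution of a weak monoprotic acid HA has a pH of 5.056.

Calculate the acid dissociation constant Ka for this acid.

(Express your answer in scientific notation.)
K_a = 4.89e-10

[H⁺] = 10^(−pH) = 10^(−5.056) = 8.790e-06 M. For HA ⇌ H⁺ + A⁻, Ka = x²/(C − x) = (8.790e-06)²/(0.158 − 8.790e-06) = 4.89e-10.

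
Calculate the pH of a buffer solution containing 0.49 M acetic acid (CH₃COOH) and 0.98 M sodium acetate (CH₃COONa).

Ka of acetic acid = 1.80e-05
pH = 5.05

pKa = -log(1.80e-05) = 4.74. pH = pKa + log([A⁻]/[HA]) = 4.74 + log(0.98/0.49)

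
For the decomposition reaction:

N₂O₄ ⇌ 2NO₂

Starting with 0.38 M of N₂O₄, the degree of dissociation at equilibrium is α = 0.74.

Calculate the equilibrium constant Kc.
K_c = 3.2014

x = α·[A]₀ = 0.74 × 0.38 = 0.2812 M dissociated.
At eq: [N₂O₄] = 0.38 − 0.2812 = 0.0988 M; [NO₂] = 2x = 0.5624 M.
Kc = [NO₂]²/[N₂O₄] = (0.5624)²/0.0988 = 3.201.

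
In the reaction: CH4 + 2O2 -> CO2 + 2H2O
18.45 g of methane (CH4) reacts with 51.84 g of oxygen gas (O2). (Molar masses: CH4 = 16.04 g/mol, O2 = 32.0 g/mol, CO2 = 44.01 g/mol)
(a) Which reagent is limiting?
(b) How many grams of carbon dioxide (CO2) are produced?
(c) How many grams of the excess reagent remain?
(a) O2, (b) 35.65 g, (c) 5.458 g

Moles of CH4 = 18.45 g ÷ 16.04 g/mol = 1.15025 mol
Moles of O2 = 51.84 g ÷ 32.0 g/mol = 1.62 mol
Moles ÷ coefficient: CH4: 1.15025/1 = 1.15, O2: 1.62/2 = 0.81
(a) O2 has the smaller value, so O2 is the limiting reagent.
(b) Moles of CO2 = 1.62 mol O2 × (1/2) = 0.81 mol; mass = 0.81 mol × 44.01 g/mol = 35.65 g
(c) CH4 consumed = 1.62 × (1/2) = 0.81 mol; remaining = 1.15025 − 0.81 = 0.340249 mol; mass = 0.340249 mol × 16.04 g/mol = 5.458 g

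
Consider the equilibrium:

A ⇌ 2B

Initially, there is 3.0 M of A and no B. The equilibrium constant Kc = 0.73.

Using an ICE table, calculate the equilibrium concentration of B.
[B] = 1.309 M

ICE: [A] = 3.0 − x, [B] = 2x.
Kc = (2x)²/(3.0 − x) = 0.73 ⇒ 4x² + 0.73x − 2.19 = 0.
x = (−0.73 + √(0.73² + 4·4·2.19))/(2·4) = (−0.73 + √35.573)/8 = 0.65429.
[B] = 2x = 1.309 M.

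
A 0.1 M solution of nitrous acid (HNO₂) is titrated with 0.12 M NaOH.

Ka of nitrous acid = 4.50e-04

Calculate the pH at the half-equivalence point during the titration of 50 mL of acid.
pH = pKa = 3.35

At the half-equivalence point, [HA] = [A⁻], so by Henderson–Hasselbalch pH = pKa + log(1) = pKa.
pKa = −log(4.50e-04) = 3.35.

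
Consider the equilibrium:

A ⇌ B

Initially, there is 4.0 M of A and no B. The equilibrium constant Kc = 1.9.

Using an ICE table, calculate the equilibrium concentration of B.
[B] = 2.621 M

ICE: [A] = 4.0 − x, [B] = x.
Kc = x/(4.0 − x) = 1.9 ⇒ x = 1.9·4.0/(1 + 1.9) = 7.6/2.9 = 2.621.
[B] = x = 2.621 M.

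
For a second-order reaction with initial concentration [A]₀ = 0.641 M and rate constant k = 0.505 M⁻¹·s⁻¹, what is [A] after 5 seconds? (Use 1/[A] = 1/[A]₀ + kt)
0.2448 M

1/[A] = 1/[A]₀ + k·t = 1/0.641 + (0.505)·(5) = 1.5601 + 2.5250 = 4.0851
[A] = 1/4.0851 = 0.2448 M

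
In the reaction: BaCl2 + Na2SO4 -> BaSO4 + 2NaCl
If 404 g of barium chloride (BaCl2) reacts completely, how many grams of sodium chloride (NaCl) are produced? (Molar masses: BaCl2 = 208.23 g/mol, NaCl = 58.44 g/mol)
Moles of BaCl2 = 404 g ÷ 208.23 g/mol = 1.94016 mol
Mole ratio: 2 mol NaCl / 1 mol BaCl2
Moles of NaCl = 1.94016 × (2/1) = 3.88032 mol
Mass of NaCl = 3.88032 mol × 58.44 g/mol = 226.8 g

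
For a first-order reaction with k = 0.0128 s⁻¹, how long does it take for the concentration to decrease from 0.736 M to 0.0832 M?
170.31 s

From ln[A] = ln[A]₀ - k·t: t = ln([A]₀/[A])/k = ln(0.736/0.0832)/0.0128 = ln(8.8462)/0.0128 = 2.1800/0.0128 = 170.31 s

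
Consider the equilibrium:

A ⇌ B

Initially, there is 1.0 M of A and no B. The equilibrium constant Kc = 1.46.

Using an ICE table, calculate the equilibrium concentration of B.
[B] = 0.593 M

ICE: [A] = 1.0 − x, [B] = x.
Kc = x/(1.0 − x) = 1.46 ⇒ x = 1.46·1.0/(1 + 1.46) = 1.46/2.46 = 0.5935.
[B] = x = 0.593 M.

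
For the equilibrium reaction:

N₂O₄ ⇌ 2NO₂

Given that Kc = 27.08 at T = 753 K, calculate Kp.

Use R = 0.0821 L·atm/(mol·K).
K_p = 1.67e+03

Δn = (moles gaseous products) − (moles gaseous reactants) = 1
T = 753 K; RT = 0.0821 × 753 = 61.8213
Kp = Kc·(RT)^Δn = 27.08 × (61.8213)^1 = 27.08 × 61.8213 = 1.67e+03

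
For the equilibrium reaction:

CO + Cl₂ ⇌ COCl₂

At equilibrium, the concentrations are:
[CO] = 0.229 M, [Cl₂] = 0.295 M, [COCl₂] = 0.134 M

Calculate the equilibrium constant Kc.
K_c = 1.9836

Kc = ([COCl₂]) / ([CO] × [Cl₂])
   = ((0.134)) / ((0.229)·(0.295))
   = 0.134 / 0.067555 = 1.9836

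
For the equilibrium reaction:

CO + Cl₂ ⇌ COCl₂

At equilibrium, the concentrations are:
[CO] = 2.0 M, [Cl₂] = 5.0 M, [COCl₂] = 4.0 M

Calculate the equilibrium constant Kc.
K_c = 0.4000

Kc = ([COCl₂]) / ([CO] × [Cl₂])
   = ((4.0)) / ((2.0)·(5.0))
   = 4 / 10 = 0.4000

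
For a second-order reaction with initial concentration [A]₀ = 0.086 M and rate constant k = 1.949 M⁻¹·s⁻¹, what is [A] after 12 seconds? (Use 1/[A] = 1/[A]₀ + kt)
0.0286 M

1/[A] = 1/[A]₀ + k·t = 1/0.086 + (1.949)·(12) = 11.6279 + 23.3880 = 35.0159
[A] = 1/35.0159 = 0.0286 M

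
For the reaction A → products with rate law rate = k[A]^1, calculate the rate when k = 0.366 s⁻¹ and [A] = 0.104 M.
0.03806 M/s

rate = k·[A]^1 = 0.366·(0.104)^1 = 0.366·0.104 = 0.03806 M/s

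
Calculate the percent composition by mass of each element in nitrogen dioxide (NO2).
N: 30.45%, O: 69.55%

Molar mass of NO2 = 46.01 g/mol
% N = (1 × 14.01) / 46.01 × 100% = 14.01 / 46.01 × 100% = 30.45%
% O = (2 × 16.0) / 46.01 × 100% = 32 / 46.01 × 100% = 69.55%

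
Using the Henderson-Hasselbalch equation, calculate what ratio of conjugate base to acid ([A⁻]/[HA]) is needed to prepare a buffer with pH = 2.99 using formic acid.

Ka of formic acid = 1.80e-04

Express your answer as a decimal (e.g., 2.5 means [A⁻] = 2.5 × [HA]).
[A⁻]/[HA] = 0.176

pKa = −log(1.80e-04) = 3.7447. pH = pKa + log([A⁻]/[HA]). 2.99 = 3.7447 + log(ratio). log(ratio) = 2.99 − 3.7447 = -0.7547. ratio = 10^(-0.7547) = 0.176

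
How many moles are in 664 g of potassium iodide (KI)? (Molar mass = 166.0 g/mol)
Moles = 664 g ÷ 166.0 g/mol = 4 mol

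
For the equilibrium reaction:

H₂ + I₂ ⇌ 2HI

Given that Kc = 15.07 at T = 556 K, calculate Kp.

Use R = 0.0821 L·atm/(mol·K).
K_p = 15.0700

Δn = (moles gaseous products) − (moles gaseous reactants) = 0
T = 556 K; RT = 0.0821 × 556 = 45.6476
Kp = Kc·(RT)^Δn = 15.07 × (45.6476)^0 = 15.07 × 1 = 15.0700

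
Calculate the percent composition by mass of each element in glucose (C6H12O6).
C: 40.00%, H: 6.71%, O: 53.29%

Molar mass of C6H12O6 = 180.16 g/mol
% C = (6 × 12.01) / 180.16 × 100% = 72.06 / 180.16 × 100% = 40.00%
% H = (12 × 1.008) / 180.16 × 100% = 12.096 / 180.16 × 100% = 6.71%
% O = (6 × 16.0) / 180.16 × 100% = 96 / 180.16 × 100% = 53.29%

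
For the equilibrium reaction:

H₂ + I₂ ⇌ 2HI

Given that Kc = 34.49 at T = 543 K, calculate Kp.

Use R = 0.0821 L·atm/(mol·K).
K_p = 34.4900

Δn = (moles gaseous products) − (moles gaseous reactants) = 0
T = 543 K; RT = 0.0821 × 543 = 44.5803
Kp = Kc·(RT)^Δn = 34.49 × (44.5803)^0 = 34.49 × 1 = 34.4900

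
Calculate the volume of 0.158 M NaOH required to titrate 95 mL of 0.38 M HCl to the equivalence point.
V_{base} = 228.5 mL

At equivalence: moles acid = moles base.
moles HCl = 0.38 M × 0.095 L = 0.0361 mol
V_NaOH = 0.0361 mol ÷ 0.158 M = 0.2285 L = 228.5 mL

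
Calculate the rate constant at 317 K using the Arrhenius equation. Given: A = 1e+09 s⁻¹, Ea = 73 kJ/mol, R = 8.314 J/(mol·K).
9.35e-04 s⁻¹

k = A·exp(-Ea/(R·T)) = 1e+09·exp(-73000/(8.314·317)) = 1e+09·exp(-27.6983) = 1e+09·9.3491e-13 = 9.35e-04 s⁻¹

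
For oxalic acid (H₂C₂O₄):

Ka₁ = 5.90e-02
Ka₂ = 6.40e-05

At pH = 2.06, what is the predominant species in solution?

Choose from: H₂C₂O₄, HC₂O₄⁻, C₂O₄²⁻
HC₂O₄⁻

pKa1 = 1.23, pKa2 = 4.19. Each pKa is the crossover between adjacent species; pH = 2.06 lies in the region where HC₂O₄⁻ predominates.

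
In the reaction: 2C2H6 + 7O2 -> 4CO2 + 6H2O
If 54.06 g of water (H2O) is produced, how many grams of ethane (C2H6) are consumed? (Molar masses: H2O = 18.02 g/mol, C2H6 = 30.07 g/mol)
Moles of H2O = 54.06 g ÷ 18.02 g/mol = 3 mol
Mole ratio: 2 mol C2H6 / 6 mol H2O
Moles of C2H6 = 3 × (2/6) = 1 mol
Mass of C2H6 = 1 mol × 30.07 g/mol = 30.07 g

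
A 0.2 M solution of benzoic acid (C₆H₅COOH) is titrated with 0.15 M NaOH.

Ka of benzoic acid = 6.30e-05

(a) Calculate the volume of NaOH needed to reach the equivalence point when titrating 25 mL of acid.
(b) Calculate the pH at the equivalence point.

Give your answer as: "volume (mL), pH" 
V = 33.3 mL, pH = 8.57

(a) At equivalence: moles acid = moles base.
moles acid = 0.2 × 0.025 = 0.005 mol; V_NaOH = 0.005/0.15 = 0.03333 L = 33.3 mL.
(b) At equivalence, all acid → conjugate base A⁻ at [A⁻] = 0.005/0.05833 = 0.08571 M.
Kb = Kw/Ka = 1.0e-14/6.30e-05 = 1.587e-10; [OH⁻] = √(Kb·[A⁻]) = 3.689e-06; pOH = 5.43; pH = 14 − pOH = 8.57.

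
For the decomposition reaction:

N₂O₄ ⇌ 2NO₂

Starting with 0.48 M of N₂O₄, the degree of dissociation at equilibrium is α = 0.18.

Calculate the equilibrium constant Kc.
K_c = 0.0759

x = α·[A]₀ = 0.18 × 0.48 = 0.0864 M dissociated.
At eq: [N₂O₄] = 0.48 − 0.0864 = 0.3936 M; [NO₂] = 2x = 0.1728 M.
Kc = [NO₂]²/[N₂O₄] = (0.1728)²/0.3936 = 0.07586.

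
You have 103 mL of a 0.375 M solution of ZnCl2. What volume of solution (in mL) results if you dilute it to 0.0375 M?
Using M₁V₁ = M₂V₂:
0.375 × 103 = 0.0375 × V₂
V₂ = (0.375 × 103) / 0.0375 = 1030 mL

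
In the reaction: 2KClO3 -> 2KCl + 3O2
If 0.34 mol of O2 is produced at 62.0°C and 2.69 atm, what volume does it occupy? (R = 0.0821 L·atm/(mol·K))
T = 62.0°C + 273.15 = 335.15 K
V = nRT/P = (0.34 × 0.0821 × 335.15) / 2.69
V = 3.48 L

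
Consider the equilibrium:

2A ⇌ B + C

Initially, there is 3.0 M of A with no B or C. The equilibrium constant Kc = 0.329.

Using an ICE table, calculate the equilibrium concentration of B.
[B] = 0.801 M

ICE: [A] = 3.0 − 2x, [B] = [C] = x.
Kc = x²/(3.0 − 2x)² = 0.329 ⇒ √Kc = x/(3.0 − 2x).
x = √0.329·3.0/(1 + 2√0.329) = 0.57359·3.0/2.1472 = 0.80141.
[B] = x = 0.801 M.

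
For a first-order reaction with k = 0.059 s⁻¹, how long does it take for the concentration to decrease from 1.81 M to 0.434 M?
24.20 s

From ln[A] = ln[A]₀ - k·t: t = ln([A]₀/[A])/k = ln(1.81/0.434)/0.059 = ln(4.1705)/0.059 = 1.4280/0.059 = 24.20 s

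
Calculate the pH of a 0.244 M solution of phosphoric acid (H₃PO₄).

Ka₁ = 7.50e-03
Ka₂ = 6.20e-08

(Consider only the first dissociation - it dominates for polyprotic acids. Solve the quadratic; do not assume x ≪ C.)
pH = 1.41

x² + Ka₁·x − Ka₁·C = 0 with Ka₁ = 7.50e-03, C = 0.244.
x = (−Ka₁ + √(Ka₁² + 4·Ka₁·C))/2 = 3.9193e-02 M, so pH = 1.41.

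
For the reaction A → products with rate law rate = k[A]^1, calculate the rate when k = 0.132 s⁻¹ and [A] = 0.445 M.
0.05874 M/s

rate = k·[A]^1 = 0.132·(0.445)^1 = 0.132·0.445 = 0.05874 M/s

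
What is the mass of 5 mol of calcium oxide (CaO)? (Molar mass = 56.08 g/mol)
Mass = 5 mol × 56.08 g/mol = 280.4 g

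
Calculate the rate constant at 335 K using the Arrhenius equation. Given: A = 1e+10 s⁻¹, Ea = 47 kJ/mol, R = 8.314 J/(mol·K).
4.69e+02 s⁻¹

k = A·exp(-Ea/(R·T)) = 1e+10·exp(-47000/(8.314·335)) = 1e+10·exp(-16.8750) = 1e+10·4.6913e-08 = 4.69e+02 s⁻¹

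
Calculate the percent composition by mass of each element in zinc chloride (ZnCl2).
Zn: 47.97%, Cl: 52.03%

Molar mass of ZnCl2 = 136.28 g/mol
% Zn = (1 × 65.38) / 136.28 × 100% = 65.38 / 136.28 × 100% = 47.97%
% Cl = (2 × 35.45) / 136.28 × 100% = 70.9 / 136.28 × 100% = 52.03%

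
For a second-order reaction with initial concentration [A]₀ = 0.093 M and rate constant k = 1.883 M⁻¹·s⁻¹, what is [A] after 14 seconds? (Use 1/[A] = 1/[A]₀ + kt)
0.0269 M

1/[A] = 1/[A]₀ + k·t = 1/0.093 + (1.883)·(14) = 10.7527 + 26.3620 = 37.1147
[A] = 1/37.1147 = 0.0269 M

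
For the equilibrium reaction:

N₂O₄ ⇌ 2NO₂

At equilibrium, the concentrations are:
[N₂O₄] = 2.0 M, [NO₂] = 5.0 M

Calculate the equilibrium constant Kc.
K_c = 12.5000

Kc = ([NO₂]^2) / ([N₂O₄])
   = ((5.0)^2) / ((2.0))
   = 25 / 2 = 12.5000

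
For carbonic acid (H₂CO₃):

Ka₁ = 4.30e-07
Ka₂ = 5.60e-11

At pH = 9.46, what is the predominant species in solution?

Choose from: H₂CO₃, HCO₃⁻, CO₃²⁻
HCO₃⁻

pKa1 = 6.37, pKa2 = 10.25. Each pKa is the crossover between adjacent species; pH = 9.46 lies in the region where HCO₃⁻ predominates.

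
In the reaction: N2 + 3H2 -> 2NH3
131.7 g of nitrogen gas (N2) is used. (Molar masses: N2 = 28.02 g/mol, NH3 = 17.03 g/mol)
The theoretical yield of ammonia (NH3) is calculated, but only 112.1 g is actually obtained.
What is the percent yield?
Moles of N2 = 131.7 g ÷ 28.02 g/mol = 4.70021 mol
Mole ratio: 2 mol NH3 / 1 mol N2
Moles of NH3 = 4.70021 × (2/1) = 9.40043 mol
Theoretical yield = 9.40043 mol × 17.03 g/mol = 160.09 g
Actual yield = 112.1 g
Percent yield = (112.1 / 160.09) × 100% = 70.0%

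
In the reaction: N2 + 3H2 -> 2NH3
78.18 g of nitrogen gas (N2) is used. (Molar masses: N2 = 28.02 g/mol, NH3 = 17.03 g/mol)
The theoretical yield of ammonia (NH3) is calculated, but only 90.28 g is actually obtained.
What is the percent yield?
Moles of N2 = 78.18 g ÷ 28.02 g/mol = 2.79015 mol
Mole ratio: 2 mol NH3 / 1 mol N2
Moles of NH3 = 2.79015 × (2/1) = 5.5803 mol
Theoretical yield = 5.5803 mol × 17.03 g/mol = 95.033 g
Actual yield = 90.28 g
Percent yield = (90.28 / 95.033) × 100% = 95.0%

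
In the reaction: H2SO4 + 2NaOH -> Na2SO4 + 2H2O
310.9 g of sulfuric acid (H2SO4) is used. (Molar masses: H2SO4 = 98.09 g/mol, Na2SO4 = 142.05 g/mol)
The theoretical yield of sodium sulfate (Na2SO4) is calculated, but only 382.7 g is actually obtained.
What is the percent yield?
Moles of H2SO4 = 310.9 g ÷ 98.09 g/mol = 3.16954 mol
Mole ratio: 1 mol Na2SO4 / 1 mol H2SO4
Moles of Na2SO4 = 3.16954 × (1/1) = 3.16954 mol
Theoretical yield = 3.16954 mol × 142.05 g/mol = 450.23 g
Actual yield = 382.7 g
Percent yield = (382.7 / 450.23) × 100% = 85.0%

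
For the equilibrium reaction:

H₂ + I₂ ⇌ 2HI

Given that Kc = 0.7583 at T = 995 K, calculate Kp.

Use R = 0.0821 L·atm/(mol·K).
K_p = 0.7583

Δn = (moles gaseous products) − (moles gaseous reactants) = 0
T = 995 K; RT = 0.0821 × 995 = 81.6895
Kp = Kc·(RT)^Δn = 0.7583 × (81.6895)^0 = 0.7583 × 1 = 0.7583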